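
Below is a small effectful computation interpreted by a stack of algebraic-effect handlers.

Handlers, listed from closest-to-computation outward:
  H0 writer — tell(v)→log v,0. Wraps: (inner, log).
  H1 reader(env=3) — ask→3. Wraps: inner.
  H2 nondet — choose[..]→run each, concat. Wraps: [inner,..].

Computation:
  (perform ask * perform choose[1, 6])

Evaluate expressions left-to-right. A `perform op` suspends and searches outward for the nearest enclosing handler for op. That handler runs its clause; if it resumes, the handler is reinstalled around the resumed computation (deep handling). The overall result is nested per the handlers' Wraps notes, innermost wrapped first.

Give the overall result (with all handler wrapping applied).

Answer: [(3, ()), (18, ())]

Working:
ask @ H1 ⇒ 3
choose[1, 6] @ H2
  branch[0] choose=1:
    H0 returns (3, ())
    H1 returns (3, ())
    H2 returns [(3, ())]
  branch[1] choose=6:
    H0 returns (18, ())
    H1 returns (18, ())
    H2 returns [(18, ())]
= [(3, ()), (18, ())]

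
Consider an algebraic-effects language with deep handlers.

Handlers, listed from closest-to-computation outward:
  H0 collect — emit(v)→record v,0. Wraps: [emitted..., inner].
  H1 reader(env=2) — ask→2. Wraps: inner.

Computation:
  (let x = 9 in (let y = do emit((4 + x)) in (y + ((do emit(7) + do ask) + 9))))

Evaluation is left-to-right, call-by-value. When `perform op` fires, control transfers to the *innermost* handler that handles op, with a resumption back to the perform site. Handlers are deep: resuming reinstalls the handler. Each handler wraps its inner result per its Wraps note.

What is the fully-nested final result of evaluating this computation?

Answer: [13, 7, 11]

Step-by-step:
emit(13) @ H0 ⇒ out+=13
emit(7) @ H0 ⇒ out+=7
ask @ H1 ⇒ 2
H0 returns [13, 7, 11]
H1 returns [13, 7, 11]
= [13, 7, 11]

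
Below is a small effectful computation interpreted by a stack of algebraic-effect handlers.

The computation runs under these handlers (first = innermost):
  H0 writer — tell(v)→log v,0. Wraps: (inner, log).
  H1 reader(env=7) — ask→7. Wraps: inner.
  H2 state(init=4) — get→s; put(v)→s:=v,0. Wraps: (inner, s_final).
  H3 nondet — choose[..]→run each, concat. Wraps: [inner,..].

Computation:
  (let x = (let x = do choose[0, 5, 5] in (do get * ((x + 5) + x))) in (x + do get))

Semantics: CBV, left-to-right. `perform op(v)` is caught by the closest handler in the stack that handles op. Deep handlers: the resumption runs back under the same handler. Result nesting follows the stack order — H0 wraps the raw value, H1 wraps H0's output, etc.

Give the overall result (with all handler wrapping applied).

Answer: [((24, ()), 4), ((64, ()), 4), ((64, ()), 4)]

Evaluation trace:
choose[0, 5, 5] @ H3
  branch[0] choose=0:
    get @ H2 ⇒ 4
    get @ H2 ⇒ 4
    H0 returns (24, ())
    H1 returns (24, ())
    H2 returns ((24, ()), 4)
    H3 returns [((24, ()), 4)]
  branch[1] choose=5:
    get @ H2 ⇒ 4
    get @ H2 ⇒ 4
    H0 returns (64, ())
    H1 returns (64, ())
    H2 returns ((64, ()), 4)
    H3 returns [((64, ()), 4)]
  branch[2] choose=5:
    get @ H2 ⇒ 4
    get @ H2 ⇒ 4
    H0 returns (64, ())
    H1 returns (64, ())
    H2 returns ((64, ()), 4)
    H3 returns [((64, ()), 4)]
= [((24, ()), 4), ((64, ()), 4), ((64, ()), 4)]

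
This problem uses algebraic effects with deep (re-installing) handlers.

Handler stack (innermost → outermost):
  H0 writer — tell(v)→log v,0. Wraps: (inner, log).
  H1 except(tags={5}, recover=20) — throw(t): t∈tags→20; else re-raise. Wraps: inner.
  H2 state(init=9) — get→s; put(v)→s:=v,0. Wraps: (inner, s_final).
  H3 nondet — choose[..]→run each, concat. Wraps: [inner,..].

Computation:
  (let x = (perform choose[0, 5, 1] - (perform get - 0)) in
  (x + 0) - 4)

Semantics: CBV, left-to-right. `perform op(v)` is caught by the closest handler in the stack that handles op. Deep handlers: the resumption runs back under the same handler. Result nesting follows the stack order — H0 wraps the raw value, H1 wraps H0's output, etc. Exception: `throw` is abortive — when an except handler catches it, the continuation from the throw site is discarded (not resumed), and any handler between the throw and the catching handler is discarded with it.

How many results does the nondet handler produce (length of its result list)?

Answer: 3

Step-by-step:
choose[0, 5, 1] @ H3
  branch[0] choose=0:
    get @ H2 ⇒ 9
    H0 returns (-13, ())
    H1 returns (-13, ())
    H2 returns ((-13, ()), 9)
    H3 returns [((-13, ()), 9)]
  branch[1] choose=5:
    get @ H2 ⇒ 9
    H0 returns (-8, ())
    H1 returns (-8, ())
    H2 returns ((-8, ()), 9)
    H3 returns [((-8, ()), 9)]
  branch[2] choose=1:
    get @ H2 ⇒ 9
    H0 returns (-12, ())
    H1 returns (-12, ())
    H2 returns ((-12, ()), 9)
    H3 returns [((-12, ()), 9)]
= [((-13, ()), 9), ((-8, ()), 9), ((-12, ()), 9)]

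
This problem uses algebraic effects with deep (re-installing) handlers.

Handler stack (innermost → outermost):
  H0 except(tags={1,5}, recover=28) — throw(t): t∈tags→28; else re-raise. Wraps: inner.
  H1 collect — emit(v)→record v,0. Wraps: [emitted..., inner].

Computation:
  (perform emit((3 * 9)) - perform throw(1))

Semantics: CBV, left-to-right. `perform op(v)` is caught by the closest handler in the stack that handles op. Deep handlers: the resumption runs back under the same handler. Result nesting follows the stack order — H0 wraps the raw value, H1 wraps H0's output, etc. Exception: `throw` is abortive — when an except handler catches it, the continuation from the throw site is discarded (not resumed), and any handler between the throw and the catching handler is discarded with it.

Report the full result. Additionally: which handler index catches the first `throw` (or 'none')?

Step-by-step:
emit(27) @ H1 ⇒ out+=27
throw(1) @ H0 caught ⇒ 28
H1 returns [27, 28]
= [27, 28]

Answer: [27, 28] ; first throw caught by: H0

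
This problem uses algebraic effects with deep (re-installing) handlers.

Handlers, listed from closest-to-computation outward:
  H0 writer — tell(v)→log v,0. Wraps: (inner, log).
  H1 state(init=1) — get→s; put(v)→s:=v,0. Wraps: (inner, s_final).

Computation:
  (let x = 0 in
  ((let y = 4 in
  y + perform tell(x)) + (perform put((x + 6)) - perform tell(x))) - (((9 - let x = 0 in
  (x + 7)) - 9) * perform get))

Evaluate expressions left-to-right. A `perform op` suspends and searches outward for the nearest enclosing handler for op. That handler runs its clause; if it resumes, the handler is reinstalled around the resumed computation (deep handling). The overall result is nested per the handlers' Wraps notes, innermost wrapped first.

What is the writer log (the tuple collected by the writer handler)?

Working:
tell(0) @ H0 ⇒ log+=0
put(6) @ H1 ⇒ s:=6
tell(0) @ H0 ⇒ log+=0
get @ H1 ⇒ 6
H0 returns (46, (0, 0))
H1 returns ((46, (0, 0)), 6)
= ((46, (0, 0)), 6)

Answer: (0, 0)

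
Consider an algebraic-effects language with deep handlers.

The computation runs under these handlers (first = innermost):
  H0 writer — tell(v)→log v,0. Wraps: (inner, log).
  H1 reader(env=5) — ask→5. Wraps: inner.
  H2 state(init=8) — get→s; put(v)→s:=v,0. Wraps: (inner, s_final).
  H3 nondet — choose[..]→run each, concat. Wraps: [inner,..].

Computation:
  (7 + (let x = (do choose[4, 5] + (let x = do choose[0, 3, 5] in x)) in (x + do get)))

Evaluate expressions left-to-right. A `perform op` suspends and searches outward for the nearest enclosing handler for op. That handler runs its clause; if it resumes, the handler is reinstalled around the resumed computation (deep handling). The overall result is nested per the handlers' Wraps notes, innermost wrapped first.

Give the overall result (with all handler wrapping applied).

Answer: [((19, ()), 8), ((22, ()), 8), ((24, ()), 8), ((20, ()), 8), ((23, ()), 8), ((25, ()), 8)]

Step-by-step:
choose[4, 5] @ H3
  branch[0] choose=4:
    choose[0, 3, 5] @ H3
      branch[0] choose=0:
        get @ H2 ⇒ 8
        H0 returns (19, ())
        H1 returns (19, ())
        H2 returns ((19, ()), 8)
        H3 returns [((19, ()), 8)]
      branch[1] choose=3:
        get @ H2 ⇒ 8
        H0 returns (22, ())
        H1 returns (22, ())
        H2 returns ((22, ()), 8)
        H3 returns [((22, ()), 8)]
      branch[2] choose=5:
        get @ H2 ⇒ 8
        H0 returns (24, ())
        H1 returns (24, ())
        H2 returns ((24, ()), 8)
        H3 returns [((24, ()), 8)]
  branch[1] choose=5:
    choose[0, 3, 5] @ H3
      branch[0] choose=0:
        get @ H2 ⇒ 8
        H0 returns (20, ())
        H1 returns (20, ())
        H2 returns ((20, ()), 8)
        H3 returns [((20, ()), 8)]
      branch[1] choose=3:
        get @ H2 ⇒ 8
        H0 returns (23, ())
        H1 returns (23, ())
        H2 returns ((23, ()), 8)
        H3 returns [((23, ()), 8)]
      branch[2] choose=5:
        get @ H2 ⇒ 8
        H0 returns (25, ())
        H1 returns (25, ())
        H2 returns ((25, ()), 8)
        H3 returns [((25, ()), 8)]
= [((19, ()), 8), ((22, ()), 8), ((24, ()), 8), ((20, ()), 8), ((23, ()), 8), ((25, ()), 8)]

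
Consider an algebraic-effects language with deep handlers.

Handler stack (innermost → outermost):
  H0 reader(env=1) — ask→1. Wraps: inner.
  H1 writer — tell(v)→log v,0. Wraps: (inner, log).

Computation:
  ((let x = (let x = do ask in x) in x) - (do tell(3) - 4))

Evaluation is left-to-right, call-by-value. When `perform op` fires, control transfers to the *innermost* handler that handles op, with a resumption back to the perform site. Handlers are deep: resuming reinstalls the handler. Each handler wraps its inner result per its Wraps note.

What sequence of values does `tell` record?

Step-by-step:
ask @ H0 ⇒ 1
tell(3) @ H1 ⇒ log+=3
H0 returns 5
H1 returns (5, (3))
= (5, (3))

Answer: (3)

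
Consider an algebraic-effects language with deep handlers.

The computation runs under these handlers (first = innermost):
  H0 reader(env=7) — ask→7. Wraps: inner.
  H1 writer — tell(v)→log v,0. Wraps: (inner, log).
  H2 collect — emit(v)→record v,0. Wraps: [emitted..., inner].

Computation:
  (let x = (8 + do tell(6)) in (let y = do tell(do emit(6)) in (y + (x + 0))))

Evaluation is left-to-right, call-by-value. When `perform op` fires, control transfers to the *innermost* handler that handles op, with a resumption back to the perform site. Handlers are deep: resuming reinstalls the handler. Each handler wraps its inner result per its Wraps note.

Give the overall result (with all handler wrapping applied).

Answer: [6, (8, (6, 0))]

Working:
tell(6) @ H1 ⇒ log+=6
emit(6) @ H2 ⇒ out+=6
tell(0) @ H1 ⇒ log+=0
H0 returns 8
H1 returns (8, (6, 0))
H2 returns [6, (8, (6, 0))]
= [6, (8, (6, 0))]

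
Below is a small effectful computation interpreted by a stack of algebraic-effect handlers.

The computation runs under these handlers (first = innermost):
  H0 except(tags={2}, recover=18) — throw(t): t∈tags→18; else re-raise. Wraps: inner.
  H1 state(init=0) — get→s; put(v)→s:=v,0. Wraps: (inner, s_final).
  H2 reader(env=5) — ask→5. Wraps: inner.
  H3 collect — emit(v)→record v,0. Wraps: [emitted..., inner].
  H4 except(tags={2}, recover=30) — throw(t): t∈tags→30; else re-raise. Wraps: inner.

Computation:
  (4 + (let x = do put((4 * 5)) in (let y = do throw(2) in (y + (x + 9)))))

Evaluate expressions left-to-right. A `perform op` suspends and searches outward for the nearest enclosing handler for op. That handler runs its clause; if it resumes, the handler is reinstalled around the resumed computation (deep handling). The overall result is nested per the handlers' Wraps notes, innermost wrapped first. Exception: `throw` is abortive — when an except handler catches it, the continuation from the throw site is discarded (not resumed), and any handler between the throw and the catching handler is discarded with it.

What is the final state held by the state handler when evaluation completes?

Answer: 20

Step-by-step:
put(20) @ H1 ⇒ s:=20
throw(2) @ H0 caught ⇒ 18
H1 returns (18, 20)
H2 returns (18, 20)
H3 returns [(18, 20)]
H4 returns [(18, 20)]
= [(18, 20)]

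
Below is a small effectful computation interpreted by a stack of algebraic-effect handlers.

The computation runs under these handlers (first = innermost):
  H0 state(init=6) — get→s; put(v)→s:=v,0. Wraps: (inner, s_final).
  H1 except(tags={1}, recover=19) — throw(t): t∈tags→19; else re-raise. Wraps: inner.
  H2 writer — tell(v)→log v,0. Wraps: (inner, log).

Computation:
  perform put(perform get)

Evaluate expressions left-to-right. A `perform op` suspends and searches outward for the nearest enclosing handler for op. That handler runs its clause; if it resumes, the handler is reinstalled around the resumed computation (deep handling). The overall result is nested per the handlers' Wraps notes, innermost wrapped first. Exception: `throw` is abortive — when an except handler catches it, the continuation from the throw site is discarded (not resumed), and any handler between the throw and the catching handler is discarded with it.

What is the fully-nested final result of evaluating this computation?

Answer: ((0, 6), ())

Step-by-step:
get @ H0 ⇒ 6
put(6) @ H0 ⇒ s:=6
H0 returns (0, 6)
H1 returns (0, 6)
H2 returns ((0, 6), ())
= ((0, 6), ())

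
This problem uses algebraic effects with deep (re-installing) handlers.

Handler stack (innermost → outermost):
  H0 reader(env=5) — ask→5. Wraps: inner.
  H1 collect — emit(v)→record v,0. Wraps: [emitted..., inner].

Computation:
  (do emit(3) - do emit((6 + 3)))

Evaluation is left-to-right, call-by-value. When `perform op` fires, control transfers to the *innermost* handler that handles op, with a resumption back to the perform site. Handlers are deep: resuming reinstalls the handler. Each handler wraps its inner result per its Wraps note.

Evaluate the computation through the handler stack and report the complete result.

Answer: [3, 9, 0]

Step-by-step:
emit(3) @ H1 ⇒ out+=3
emit(9) @ H1 ⇒ out+=9
H0 returns 0
H1 returns [3, 9, 0]
= [3, 9, 0]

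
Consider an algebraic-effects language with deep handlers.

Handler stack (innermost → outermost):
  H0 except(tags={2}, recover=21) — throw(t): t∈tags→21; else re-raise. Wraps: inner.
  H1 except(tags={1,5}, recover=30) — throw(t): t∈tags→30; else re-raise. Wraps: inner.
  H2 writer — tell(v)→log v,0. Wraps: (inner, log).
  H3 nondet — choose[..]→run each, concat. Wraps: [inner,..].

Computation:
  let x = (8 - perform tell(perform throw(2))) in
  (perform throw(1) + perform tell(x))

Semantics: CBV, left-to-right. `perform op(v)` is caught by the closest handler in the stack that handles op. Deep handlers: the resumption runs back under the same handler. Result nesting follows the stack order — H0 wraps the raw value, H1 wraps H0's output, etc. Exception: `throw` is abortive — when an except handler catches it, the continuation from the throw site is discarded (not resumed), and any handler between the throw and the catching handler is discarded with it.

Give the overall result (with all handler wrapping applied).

Answer: [(21, ())]

Evaluation trace:
throw(2) @ H0 caught ⇒ 21
H1 returns 21
H2 returns (21, ())
H3 returns [(21, ())]
= [(21, ())]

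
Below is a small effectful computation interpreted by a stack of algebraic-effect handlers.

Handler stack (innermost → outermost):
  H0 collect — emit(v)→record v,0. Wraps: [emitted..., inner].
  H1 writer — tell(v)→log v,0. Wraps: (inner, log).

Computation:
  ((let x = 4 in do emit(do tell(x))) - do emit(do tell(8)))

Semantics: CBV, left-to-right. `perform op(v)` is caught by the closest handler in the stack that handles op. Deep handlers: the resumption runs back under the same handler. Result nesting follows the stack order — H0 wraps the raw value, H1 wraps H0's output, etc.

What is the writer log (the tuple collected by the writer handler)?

Step-by-step:
tell(4) @ H1 ⇒ log+=4
emit(0) @ H0 ⇒ out+=0
tell(8) @ H1 ⇒ log+=8
emit(0) @ H0 ⇒ out+=0
H0 returns [0, 0, 0]
H1 returns ([0, 0, 0], (4, 8))
= ([0, 0, 0], (4, 8))

Answer: (4, 8)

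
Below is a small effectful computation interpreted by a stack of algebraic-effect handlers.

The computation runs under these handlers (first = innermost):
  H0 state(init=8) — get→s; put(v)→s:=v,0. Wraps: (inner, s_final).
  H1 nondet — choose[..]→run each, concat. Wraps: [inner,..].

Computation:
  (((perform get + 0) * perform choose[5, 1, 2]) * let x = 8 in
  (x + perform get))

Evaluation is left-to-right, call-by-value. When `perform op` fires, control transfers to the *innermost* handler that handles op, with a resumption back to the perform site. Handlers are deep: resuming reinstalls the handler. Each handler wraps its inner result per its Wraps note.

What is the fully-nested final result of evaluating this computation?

Step-by-step:
get @ H0 ⇒ 8
choose[5, 1, 2] @ H1
  branch[0] choose=5:
    get @ H0 ⇒ 8
    H0 returns (640, 8)
    H1 returns [(640, 8)]
  branch[1] choose=1:
    get @ H0 ⇒ 8
    H0 returns (128, 8)
    H1 returns [(128, 8)]
  branch[2] choose=2:
    get @ H0 ⇒ 8
    H0 returns (256, 8)
    H1 returns [(256, 8)]
= [(640, 8), (128, 8), (256, 8)]

Answer: [(640, 8), (128, 8), (256, 8)]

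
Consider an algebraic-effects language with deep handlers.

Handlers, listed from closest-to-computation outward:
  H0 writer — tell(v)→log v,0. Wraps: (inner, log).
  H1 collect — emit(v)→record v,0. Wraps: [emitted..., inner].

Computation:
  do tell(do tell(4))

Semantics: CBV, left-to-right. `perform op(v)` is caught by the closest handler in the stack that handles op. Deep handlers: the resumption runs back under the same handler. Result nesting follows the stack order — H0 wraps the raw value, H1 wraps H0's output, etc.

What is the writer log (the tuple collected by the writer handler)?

Answer: (4, 0)

Working:
tell(4) @ H0 ⇒ log+=4
tell(0) @ H0 ⇒ log+=0
H0 returns (0, (4, 0))
H1 returns [(0, (4, 0))]
= [(0, (4, 0))]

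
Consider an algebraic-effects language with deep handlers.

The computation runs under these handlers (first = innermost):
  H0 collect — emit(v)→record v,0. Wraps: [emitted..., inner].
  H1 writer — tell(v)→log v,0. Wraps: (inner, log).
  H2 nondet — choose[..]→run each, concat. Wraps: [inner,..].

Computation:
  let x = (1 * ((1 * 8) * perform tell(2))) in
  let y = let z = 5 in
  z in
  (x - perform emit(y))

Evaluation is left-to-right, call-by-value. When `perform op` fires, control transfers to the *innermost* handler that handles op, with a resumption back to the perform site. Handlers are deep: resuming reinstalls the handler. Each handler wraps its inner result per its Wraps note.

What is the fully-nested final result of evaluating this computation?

Answer: [([5, 0], (2))]

Working:
tell(2) @ H1 ⇒ log+=2
emit(5) @ H0 ⇒ out+=5
H0 returns [5, 0]
H1 returns ([5, 0], (2))
H2 returns [([5, 0], (2))]
= [([5, 0], (2))]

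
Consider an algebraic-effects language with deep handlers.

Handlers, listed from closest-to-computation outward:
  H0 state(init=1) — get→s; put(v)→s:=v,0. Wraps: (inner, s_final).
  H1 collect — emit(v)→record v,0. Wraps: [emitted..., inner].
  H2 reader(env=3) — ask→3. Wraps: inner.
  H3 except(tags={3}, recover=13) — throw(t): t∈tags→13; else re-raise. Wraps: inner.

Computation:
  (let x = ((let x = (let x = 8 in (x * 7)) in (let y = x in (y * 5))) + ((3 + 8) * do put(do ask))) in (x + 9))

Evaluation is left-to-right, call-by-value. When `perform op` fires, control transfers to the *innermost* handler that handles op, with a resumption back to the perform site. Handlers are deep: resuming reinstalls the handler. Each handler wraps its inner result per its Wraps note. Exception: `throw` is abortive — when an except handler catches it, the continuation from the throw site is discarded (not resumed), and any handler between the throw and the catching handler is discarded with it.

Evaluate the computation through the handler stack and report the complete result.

Answer: [(289, 3)]

Step-by-step:
ask @ H2 ⇒ 3
put(3) @ H0 ⇒ s:=3
H0 returns (289, 3)
H1 returns [(289, 3)]
H2 returns [(289, 3)]
H3 returns [(289, 3)]
= [(289, 3)]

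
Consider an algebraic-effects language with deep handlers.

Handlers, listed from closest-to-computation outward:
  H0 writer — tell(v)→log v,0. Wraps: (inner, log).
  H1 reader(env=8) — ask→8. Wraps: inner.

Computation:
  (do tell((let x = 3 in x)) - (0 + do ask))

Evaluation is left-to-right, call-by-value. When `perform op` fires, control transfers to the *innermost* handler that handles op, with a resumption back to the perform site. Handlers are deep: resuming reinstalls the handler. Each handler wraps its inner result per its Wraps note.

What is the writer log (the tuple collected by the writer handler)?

Answer: (3)

Step-by-step:
tell(3) @ H0 ⇒ log+=3
ask @ H1 ⇒ 8
H0 returns (-8, (3))
H1 returns (-8, (3))
= (-8, (3))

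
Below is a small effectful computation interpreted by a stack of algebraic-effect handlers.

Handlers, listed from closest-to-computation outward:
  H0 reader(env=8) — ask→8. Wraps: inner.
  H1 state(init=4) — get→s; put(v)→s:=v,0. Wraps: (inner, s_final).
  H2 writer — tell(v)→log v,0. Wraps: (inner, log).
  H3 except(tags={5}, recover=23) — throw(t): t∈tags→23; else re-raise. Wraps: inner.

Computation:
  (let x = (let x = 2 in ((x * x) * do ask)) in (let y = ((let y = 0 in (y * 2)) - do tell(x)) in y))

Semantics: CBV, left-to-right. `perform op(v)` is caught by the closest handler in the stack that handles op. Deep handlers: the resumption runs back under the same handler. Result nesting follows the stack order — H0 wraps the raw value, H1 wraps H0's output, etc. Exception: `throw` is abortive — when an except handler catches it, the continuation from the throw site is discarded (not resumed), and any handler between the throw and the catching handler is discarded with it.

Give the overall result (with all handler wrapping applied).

Answer: ((0, 4), (32))

Step-by-step:
ask @ H0 ⇒ 8
tell(32) @ H2 ⇒ log+=32
H0 returns 0
H1 returns (0, 4)
H2 returns ((0, 4), (32))
H3 returns ((0, 4), (32))
= ((0, 4), (32))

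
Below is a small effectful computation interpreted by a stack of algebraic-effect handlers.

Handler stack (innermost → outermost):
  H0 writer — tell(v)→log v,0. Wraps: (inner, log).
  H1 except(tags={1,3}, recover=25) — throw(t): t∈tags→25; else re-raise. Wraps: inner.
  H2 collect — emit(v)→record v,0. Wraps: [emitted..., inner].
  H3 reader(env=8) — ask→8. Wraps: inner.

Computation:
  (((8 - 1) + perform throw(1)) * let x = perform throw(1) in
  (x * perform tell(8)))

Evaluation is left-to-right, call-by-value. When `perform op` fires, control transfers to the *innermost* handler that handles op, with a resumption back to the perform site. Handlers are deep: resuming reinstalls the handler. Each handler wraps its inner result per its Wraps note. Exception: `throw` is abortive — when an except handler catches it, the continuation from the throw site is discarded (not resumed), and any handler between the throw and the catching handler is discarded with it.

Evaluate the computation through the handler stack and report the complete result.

Answer: [25]

Working:
throw(1) @ H1 caught ⇒ 25
H2 returns [25]
H3 returns [25]
= [25]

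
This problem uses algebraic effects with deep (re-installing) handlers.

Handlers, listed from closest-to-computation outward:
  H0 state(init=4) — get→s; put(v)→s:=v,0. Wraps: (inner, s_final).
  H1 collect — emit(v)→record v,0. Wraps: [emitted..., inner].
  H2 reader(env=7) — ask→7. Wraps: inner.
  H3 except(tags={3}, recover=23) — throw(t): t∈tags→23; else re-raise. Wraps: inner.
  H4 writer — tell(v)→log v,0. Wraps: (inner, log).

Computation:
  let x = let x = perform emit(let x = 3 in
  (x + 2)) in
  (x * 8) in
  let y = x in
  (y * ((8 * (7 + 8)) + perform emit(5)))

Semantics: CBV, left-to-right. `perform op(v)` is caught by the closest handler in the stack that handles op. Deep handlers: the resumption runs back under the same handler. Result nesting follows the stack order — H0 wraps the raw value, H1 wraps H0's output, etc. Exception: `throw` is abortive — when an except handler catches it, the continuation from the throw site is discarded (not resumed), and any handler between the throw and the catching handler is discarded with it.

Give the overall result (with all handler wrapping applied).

Answer: ([5, 5, (0, 4)], ())

Working:
emit(5) @ H1 ⇒ out+=5
emit(5) @ H1 ⇒ out+=5
H0 returns (0, 4)
H1 returns [5, 5, (0, 4)]
H2 returns [5, 5, (0, 4)]
H3 returns [5, 5, (0, 4)]
H4 returns ([5, 5, (0, 4)], ())
= ([5, 5, (0, 4)], ())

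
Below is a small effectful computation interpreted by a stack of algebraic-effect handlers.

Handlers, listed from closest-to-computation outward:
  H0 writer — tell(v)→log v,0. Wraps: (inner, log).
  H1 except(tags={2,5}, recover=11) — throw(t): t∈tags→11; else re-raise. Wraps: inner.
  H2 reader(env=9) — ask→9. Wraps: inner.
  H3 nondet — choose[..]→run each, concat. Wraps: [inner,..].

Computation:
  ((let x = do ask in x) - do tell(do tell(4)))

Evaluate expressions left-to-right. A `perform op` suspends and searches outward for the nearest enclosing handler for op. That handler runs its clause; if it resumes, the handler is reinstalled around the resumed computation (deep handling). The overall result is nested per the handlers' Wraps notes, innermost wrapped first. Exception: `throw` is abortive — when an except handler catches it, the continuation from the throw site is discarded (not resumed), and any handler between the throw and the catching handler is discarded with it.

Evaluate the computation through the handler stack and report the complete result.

Answer: [(9, (4, 0))]

Evaluation trace:
ask @ H2 ⇒ 9
tell(4) @ H0 ⇒ log+=4
tell(0) @ H0 ⇒ log+=0
H0 returns (9, (4, 0))
H1 returns (9, (4, 0))
H2 returns (9, (4, 0))
H3 returns [(9, (4, 0))]
= [(9, (4, 0))]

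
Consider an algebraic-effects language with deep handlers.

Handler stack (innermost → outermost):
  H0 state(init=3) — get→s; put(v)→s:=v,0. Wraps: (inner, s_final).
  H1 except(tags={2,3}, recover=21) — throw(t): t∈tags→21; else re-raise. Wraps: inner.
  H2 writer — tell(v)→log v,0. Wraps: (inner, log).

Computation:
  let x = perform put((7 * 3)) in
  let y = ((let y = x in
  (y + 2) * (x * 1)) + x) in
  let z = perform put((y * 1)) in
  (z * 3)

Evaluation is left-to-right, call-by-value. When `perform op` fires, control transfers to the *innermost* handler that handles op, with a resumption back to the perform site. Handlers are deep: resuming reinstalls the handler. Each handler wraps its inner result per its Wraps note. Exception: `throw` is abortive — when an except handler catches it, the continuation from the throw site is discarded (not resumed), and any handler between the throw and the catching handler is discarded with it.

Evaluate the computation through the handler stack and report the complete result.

Answer: ((0, 0), ())

Working:
put(21) @ H0 ⇒ s:=21
put(0) @ H0 ⇒ s:=0
H0 returns (0, 0)
H1 returns (0, 0)
H2 returns ((0, 0), ())
= ((0, 0), ())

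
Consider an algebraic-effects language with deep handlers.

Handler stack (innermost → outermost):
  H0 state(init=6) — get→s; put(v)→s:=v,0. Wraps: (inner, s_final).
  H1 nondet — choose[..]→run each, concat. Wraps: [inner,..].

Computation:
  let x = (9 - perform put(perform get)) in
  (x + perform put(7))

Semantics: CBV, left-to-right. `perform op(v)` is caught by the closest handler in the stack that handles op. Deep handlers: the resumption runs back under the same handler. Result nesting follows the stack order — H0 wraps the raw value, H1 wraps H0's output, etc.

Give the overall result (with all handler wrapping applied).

Answer: [(9, 7)]

Working:
get @ H0 ⇒ 6
put(6) @ H0 ⇒ s:=6
put(7) @ H0 ⇒ s:=7
H0 returns (9, 7)
H1 returns [(9, 7)]
= [(9, 7)]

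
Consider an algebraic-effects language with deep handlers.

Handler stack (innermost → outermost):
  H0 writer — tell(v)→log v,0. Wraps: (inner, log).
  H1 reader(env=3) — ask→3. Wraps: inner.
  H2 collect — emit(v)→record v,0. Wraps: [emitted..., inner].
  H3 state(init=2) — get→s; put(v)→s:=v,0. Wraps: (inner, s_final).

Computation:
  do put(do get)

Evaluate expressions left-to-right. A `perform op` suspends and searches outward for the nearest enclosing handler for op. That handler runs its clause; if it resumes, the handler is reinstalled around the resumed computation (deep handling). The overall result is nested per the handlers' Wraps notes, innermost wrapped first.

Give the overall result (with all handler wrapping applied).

Answer: ([(0, ())], 2)

Working:
get @ H3 ⇒ 2
put(2) @ H3 ⇒ s:=2
H0 returns (0, ())
H1 returns (0, ())
H2 returns [(0, ())]
H3 returns ([(0, ())], 2)
= ([(0, ())], 2)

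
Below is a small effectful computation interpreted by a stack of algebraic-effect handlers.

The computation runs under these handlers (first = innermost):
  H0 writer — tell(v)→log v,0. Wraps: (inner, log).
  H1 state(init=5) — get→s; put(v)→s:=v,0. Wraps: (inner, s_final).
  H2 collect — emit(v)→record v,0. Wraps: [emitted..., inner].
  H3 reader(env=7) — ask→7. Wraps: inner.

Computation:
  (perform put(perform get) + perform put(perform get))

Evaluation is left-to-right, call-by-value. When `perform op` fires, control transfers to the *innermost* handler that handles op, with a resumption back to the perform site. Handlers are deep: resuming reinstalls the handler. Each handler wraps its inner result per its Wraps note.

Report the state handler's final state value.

Step-by-step:
get @ H1 ⇒ 5
put(5) @ H1 ⇒ s:=5
get @ H1 ⇒ 5
put(5) @ H1 ⇒ s:=5
H0 returns (0, ())
H1 returns ((0, ()), 5)
H2 returns [((0, ()), 5)]
H3 returns [((0, ()), 5)]
= [((0, ()), 5)]

Answer: 5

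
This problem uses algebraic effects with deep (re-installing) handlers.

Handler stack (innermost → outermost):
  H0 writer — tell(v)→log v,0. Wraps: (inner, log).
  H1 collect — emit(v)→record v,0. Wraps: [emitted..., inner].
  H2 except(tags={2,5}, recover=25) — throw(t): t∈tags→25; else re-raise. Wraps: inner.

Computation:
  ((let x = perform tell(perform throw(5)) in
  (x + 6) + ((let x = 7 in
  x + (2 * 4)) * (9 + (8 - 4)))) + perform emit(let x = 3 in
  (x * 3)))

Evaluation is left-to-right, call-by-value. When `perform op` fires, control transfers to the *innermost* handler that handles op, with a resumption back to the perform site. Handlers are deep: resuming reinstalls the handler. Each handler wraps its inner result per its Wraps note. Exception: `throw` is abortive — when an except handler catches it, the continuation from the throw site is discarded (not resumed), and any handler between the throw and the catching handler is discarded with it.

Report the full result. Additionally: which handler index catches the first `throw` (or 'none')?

Working:
throw(5) @ H2 caught ⇒ 25
= 25

Answer: 25 ; first throw caught by: H2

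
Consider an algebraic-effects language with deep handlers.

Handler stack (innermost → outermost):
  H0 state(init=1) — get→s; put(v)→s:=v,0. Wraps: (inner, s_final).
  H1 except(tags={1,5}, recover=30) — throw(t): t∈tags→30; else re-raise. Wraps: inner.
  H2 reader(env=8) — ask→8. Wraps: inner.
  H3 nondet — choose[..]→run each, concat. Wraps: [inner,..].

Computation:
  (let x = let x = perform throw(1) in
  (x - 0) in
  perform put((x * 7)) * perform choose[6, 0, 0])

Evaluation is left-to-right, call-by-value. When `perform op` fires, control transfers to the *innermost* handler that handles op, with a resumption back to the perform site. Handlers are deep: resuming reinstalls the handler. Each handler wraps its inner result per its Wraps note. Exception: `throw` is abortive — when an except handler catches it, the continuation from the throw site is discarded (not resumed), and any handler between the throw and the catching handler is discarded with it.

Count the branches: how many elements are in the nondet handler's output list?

Answer: 1

Evaluation trace:
throw(1) @ H1 caught ⇒ 30
H2 returns 30
H3 returns [30]
= [30]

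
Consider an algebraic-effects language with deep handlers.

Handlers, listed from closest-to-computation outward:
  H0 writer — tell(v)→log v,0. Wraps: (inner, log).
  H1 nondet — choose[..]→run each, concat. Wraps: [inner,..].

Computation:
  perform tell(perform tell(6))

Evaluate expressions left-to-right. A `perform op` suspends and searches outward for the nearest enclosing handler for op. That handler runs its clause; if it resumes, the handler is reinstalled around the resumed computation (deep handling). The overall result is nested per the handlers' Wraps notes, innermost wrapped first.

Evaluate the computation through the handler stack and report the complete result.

Working:
tell(6) @ H0 ⇒ log+=6
tell(0) @ H0 ⇒ log+=0
H0 returns (0, (6, 0))
H1 returns [(0, (6, 0))]
= [(0, (6, 0))]

Answer: [(0, (6, 0))]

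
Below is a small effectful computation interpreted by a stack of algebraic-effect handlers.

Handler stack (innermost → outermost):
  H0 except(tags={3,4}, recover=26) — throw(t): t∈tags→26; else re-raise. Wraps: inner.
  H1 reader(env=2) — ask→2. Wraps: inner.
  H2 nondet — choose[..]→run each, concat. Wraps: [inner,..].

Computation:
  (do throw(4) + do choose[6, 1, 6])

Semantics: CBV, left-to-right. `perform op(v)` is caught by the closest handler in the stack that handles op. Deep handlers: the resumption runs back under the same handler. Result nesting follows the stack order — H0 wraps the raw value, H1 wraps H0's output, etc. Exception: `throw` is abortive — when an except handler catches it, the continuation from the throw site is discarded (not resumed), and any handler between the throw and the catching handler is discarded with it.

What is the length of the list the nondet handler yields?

Step-by-step:
throw(4) @ H0 caught ⇒ 26
H1 returns 26
H2 returns [26]
= [26]

Answer: 1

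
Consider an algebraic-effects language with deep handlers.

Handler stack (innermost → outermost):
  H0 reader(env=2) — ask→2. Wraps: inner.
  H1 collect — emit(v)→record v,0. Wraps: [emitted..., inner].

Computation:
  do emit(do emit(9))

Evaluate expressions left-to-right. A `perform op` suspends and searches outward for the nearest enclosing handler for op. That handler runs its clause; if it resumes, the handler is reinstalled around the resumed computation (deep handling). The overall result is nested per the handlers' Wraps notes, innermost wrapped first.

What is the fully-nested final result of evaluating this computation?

Step-by-step:
emit(9) @ H1 ⇒ out+=9
emit(0) @ H1 ⇒ out+=0
H0 returns 0
H1 returns [9, 0, 0]
= [9, 0, 0]

Answer: [9, 0, 0]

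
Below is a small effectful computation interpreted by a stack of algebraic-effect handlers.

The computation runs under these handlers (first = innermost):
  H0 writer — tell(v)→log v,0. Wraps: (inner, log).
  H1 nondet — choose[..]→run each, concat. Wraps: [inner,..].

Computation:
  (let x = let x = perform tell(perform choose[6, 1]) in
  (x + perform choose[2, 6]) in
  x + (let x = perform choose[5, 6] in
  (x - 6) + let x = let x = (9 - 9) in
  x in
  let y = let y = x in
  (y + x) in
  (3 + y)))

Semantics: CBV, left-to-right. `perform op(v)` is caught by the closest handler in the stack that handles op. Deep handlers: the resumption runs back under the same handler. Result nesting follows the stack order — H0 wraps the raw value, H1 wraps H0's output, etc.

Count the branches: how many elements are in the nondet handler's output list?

Working:
choose[6, 1] @ H1
  branch[0] choose=6:
    tell(6) @ H0 ⇒ log+=6
    choose[2, 6] @ H1
      branch[0] choose=2:
        choose[5, 6] @ H1
          branch[0] choose=5:
            H0 returns (4, (6))
            H1 returns [(4, (6))]
          branch[1] choose=6:
            H0 returns (5, (6))
            H1 returns [(5, (6))]
      branch[1] choose=6:
        choose[5, 6] @ H1
          branch[0] choose=5:
            H0 returns (8, (6))
            H1 returns [(8, (6))]
          branch[1] choose=6:
            H0 returns (9, (6))
            H1 returns [(9, (6))]
  branch[1] choose=1:
    tell(1) @ H0 ⇒ log+=1
    choose[2, 6] @ H1
      branch[0] choose=2:
        choose[5, 6] @ H1
          branch[0] choose=5:
            H0 returns (4, (1))
            H1 returns [(4, (1))]
          branch[1] choose=6:
            H0 returns (5, (1))
            H1 returns [(5, (1))]
      branch[1] choose=6:
        choose[5, 6] @ H1
          branch[0] choose=5:
            H0 returns (8, (1))
            H1 returns [(8, (1))]
          branch[1] choose=6:
            H0 returns (9, (1))
            H1 returns [(9, (1))]
= [(4, (6)), (5, (6)), (8, (6)), (9, (6)), (4, (1)), (5, (1)), (8, (1)), (9, (1))]

Answer: 8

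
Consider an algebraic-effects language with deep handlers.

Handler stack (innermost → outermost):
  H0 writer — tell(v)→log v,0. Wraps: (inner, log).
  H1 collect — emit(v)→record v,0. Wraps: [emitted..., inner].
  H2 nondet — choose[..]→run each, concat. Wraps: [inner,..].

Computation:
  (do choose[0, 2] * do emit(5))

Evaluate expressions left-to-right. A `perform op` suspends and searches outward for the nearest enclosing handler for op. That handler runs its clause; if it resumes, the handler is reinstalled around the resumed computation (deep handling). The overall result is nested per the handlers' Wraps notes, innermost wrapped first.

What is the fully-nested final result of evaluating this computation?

Evaluation trace:
choose[0, 2] @ H2
  branch[0] choose=0:
    emit(5) @ H1 ⇒ out+=5
    H0 returns (0, ())
    H1 returns [5, (0, ())]
    H2 returns [[5, (0, ())]]
  branch[1] choose=2:
    emit(5) @ H1 ⇒ out+=5
    H0 returns (0, ())
    H1 returns [5, (0, ())]
    H2 returns [[5, (0, ())]]
= [[5, (0, ())], [5, (0, ())]]

Answer: [[5, (0, ())], [5, (0, ())]]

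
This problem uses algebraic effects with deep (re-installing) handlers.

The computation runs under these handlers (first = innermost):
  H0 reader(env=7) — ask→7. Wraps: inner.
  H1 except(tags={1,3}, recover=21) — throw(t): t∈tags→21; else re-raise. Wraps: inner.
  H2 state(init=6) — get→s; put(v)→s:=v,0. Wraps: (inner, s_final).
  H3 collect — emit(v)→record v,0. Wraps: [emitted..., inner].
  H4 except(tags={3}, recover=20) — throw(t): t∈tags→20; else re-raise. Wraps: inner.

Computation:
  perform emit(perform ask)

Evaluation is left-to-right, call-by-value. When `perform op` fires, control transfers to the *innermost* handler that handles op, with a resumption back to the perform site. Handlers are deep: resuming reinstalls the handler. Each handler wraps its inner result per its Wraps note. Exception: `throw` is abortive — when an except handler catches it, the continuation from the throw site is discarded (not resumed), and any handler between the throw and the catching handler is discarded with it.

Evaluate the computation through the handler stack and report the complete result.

Step-by-step:
ask @ H0 ⇒ 7
emit(7) @ H3 ⇒ out+=7
H0 returns 0
H1 returns 0
H2 returns (0, 6)
H3 returns [7, (0, 6)]
H4 returns [7, (0, 6)]
= [7, (0, 6)]

Answer: [7, (0, 6)]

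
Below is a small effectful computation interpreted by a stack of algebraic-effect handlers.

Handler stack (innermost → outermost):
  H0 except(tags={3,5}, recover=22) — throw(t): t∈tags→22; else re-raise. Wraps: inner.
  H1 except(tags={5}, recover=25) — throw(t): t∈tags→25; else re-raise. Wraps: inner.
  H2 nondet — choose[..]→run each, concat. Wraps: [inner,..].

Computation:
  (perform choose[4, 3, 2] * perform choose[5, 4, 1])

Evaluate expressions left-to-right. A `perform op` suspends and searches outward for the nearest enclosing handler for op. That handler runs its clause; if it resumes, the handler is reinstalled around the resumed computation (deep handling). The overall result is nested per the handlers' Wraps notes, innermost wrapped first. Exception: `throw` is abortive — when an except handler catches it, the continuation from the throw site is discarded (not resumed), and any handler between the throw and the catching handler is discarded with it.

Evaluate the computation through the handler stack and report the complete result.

Working:
choose[4, 3, 2] @ H2
  branch[0] choose=4:
    choose[5, 4, 1] @ H2
      branch[0] choose=5:
        H0 returns 20
        H1 returns 20
        H2 returns [20]
      branch[1] choose=4:
        H0 returns 16
        H1 returns 16
        H2 returns [16]
      branch[2] choose=1:
        H0 returns 4
        H1 returns 4
        H2 returns [4]
  branch[1] choose=3:
    choose[5, 4, 1] @ H2
      branch[0] choose=5:
        H0 returns 15
        H1 returns 15
        H2 returns [15]
      branch[1] choose=4:
        H0 returns 12
        H1 returns 12
        H2 returns [12]
      branch[2] choose=1:
        H0 returns 3
        H1 returns 3
        H2 returns [3]
  branch[2] choose=2:
    choose[5, 4, 1] @ H2
      branch[0] choose=5:
        H0 returns 10
        H1 returns 10
        H2 returns [10]
      branch[1] choose=4:
        H0 returns 8
        H1 returns 8
        H2 returns [8]
      branch[2] choose=1:
        H0 returns 2
        H1 returns 2
        H2 returns [2]
= [20, 16, 4, 15, 12, 3, 10, 8, 2]

Answer: [20, 16, 4, 15, 12, 3, 10, 8, 2]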